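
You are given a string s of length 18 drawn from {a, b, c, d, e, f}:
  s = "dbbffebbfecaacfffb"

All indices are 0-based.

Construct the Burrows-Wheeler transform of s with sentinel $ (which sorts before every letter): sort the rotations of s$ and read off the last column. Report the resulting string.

bcafedbbea$ffffbfbc

rank  rotation             last
    0  $dbbffebbfecaacfffb  b
    1  aacfffb$dbbffebbfec  c
    2  acfffb$dbbffebbfeca  a
    3  b$dbbffebbfecaacfff  f
    4  bbfecaacfffb$dbbffe  e
    5  bbffebbfecaacfffb$d  d
    6  bfecaacfffb$dbbffeb  b
    7  bffebbfecaacfffb$db  b
    8  caacfffb$dbbffebbfe  e
    9  cfffb$dbbffebbfecaa  a
   10  dbbffebbfecaacfffb$  $
   11  ebbfecaacfffb$dbbff  f
   12  ecaacfffb$dbbffebbf  f
   13  fb$dbbffebbfecaacff  f
   14  febbfecaacfffb$dbbf  f
   15  fecaacfffb$dbbffebb  b
   16  ffb$dbbffebbfecaacf  f
   17  ffebbfecaacfffb$dbb  b
   18  fffb$dbbffebbfecaac  c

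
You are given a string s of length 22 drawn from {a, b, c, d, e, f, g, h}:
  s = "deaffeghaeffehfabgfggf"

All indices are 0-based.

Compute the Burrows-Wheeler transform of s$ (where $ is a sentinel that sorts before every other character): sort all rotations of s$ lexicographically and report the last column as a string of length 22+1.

ffhea$daffghffaeggbfege

rank  rotation                 last
    0  $deaffeghaeffehfabgfggf  f
    1  abgfggf$deaffeghaeffehf  f
    2  aeffehfabgfggf$deaffegh  h
    3  affeghaeffehfabgfggf$de  e
    4  bgfggf$deaffeghaeffehfa  a
    5  deaffeghaeffehfabgfggf$  $
    6  eaffeghaeffehfabgfggf$d  d
    7  effehfabgfggf$deaffegha  a
    8  eghaeffehfabgfggf$deaff  f
    9  ehfabgfggf$deaffeghaeff  f
   10  f$deaffeghaeffehfabgfgg  g
   11  fabgfggf$deaffeghaeffeh  h
   12  feghaeffehfabgfggf$deaf  f
   13  fehfabgfggf$deaffeghaef  f
   14  ffeghaeffehfabgfggf$dea  a
   15  ffehfabgfggf$deaffeghae  e
   16  fggf$deaffeghaeffehfabg  g
   17  gf$deaffeghaeffehfabgfg  g
   18  gfggf$deaffeghaeffehfab  b
   19  ggf$deaffeghaeffehfabgf  f
   20  ghaeffehfabgfggf$deaffe  e
   21  haeffehfabgfggf$deaffeg  g
   22  hfabgfggf$deaffeghaeffe  e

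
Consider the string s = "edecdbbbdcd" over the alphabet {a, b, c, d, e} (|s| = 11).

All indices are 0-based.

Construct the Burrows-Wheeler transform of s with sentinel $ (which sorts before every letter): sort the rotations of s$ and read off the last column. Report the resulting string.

ddbbdeccbed$

rank  rotation      last
    0  $edecdbbbdcd  d
    1  bbbdcd$edecd  d
    2  bbdcd$edecdb  b
    3  bdcd$edecdbb  b
    4  cd$edecdbbbd  d
    5  cdbbbdcd$ede  e
    6  d$edecdbbbdc  c
    7  dbbbdcd$edec  c
    8  dcd$edecdbbb  b
    9  decdbbbdcd$e  e
   10  ecdbbbdcd$ed  d
   11  edecdbbbdcd$  $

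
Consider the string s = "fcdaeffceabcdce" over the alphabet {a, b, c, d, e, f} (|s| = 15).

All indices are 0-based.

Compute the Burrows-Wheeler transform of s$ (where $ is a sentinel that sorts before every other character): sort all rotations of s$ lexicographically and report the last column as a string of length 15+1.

eedafbdfcccca$fe

rank  rotation          last
    0  $fcdaeffceabcdce  e
    1  abcdce$fcdaeffce  e
    2  aeffceabcdce$fcd  d
    3  bcdce$fcdaeffcea  a
    4  cdaeffceabcdce$f  f
    5  cdce$fcdaeffceab  b
    6  ce$fcdaeffceabcd  d
    7  ceabcdce$fcdaeff  f
    8  daeffceabcdce$fc  c
    9  dce$fcdaeffceabc  c
   10  e$fcdaeffceabcdc  c
   11  eabcdce$fcdaeffc  c
   12  effceabcdce$fcda  a
   13  fcdaeffceabcdce$  $
   14  fceabcdce$fcdaef  f
   15  ffceabcdce$fcdae  e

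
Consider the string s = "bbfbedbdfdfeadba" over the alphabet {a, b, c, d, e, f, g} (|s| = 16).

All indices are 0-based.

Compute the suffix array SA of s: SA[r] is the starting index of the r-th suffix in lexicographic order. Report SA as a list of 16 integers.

[15, 12, 14, 0, 6, 3, 1, 13, 5, 7, 9, 11, 4, 2, 8, 10]

rank→(start, suffix):
  0 → (15, 'a')
  1 → (12, 'adba')
  2 → (14, 'ba')
  3 → (0, 'bbfbedbdfdfeadba')
  4 → (6, 'bdfdfeadba')
  5 → (3, 'bedbdfdfeadba')
  6 → (1, 'bfbedbdfdfeadba')
  7 → (13, 'dba')
  8 → (5, 'dbdfdfeadba')
  9 → (7, 'dfdfeadba')
  10 → (9, 'dfeadba')
  11 → (11, 'eadba')
  12 → (4, 'edbdfdfeadba')
  13 → (2, 'fbedbdfdfeadba')
  14 → (8, 'fdfeadba')
  15 → (10, 'feadba')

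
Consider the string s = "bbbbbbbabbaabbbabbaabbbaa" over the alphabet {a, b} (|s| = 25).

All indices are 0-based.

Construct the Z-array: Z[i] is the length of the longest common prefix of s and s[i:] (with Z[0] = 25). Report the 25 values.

Z[0]=25
i=1: outside box; Z[1]=6 extend→box=[1,7)
i=2: min(r-i=5, Z[1]=6)=5; Z[2]=5
i=3: min(r-i=4, Z[2]=5)=4; Z[3]=4
i=4: min(r-i=3, Z[3]=4)=3; Z[4]=3
i=5: min(r-i=2, Z[4]=3)=2; Z[5]=2
i=6: min(r-i=1, Z[5]=2)=1; Z[6]=1
i=7: outside box; Z[7]=0
i=8: outside box; Z[8]=2 extend→box=[8,10)
i=9: min(r-i=1, Z[1]=6)=1; Z[9]=1
i=10: outside box; Z[10]=0
i=11: outside box; Z[11]=0
i=12: outside box; Z[12]=3 extend→box=[12,15)
i=13: min(r-i=2, Z[1]=6)=2; Z[13]=2
i=14: min(r-i=1, Z[2]=5)=1; Z[14]=1
i=15: outside box; Z[15]=0
i=16: outside box; Z[16]=2 extend→box=[16,18)
i=17: min(r-i=1, Z[1]=6)=1; Z[17]=1
i=18: outside box; Z[18]=0
i=19: outside box; Z[19]=0
i=20: outside box; Z[20]=3 extend→box=[20,23)
i=21: min(r-i=2, Z[1]=6)=2; Z[21]=2
i=22: min(r-i=1, Z[2]=5)=1; Z[22]=1
i=23: outside box; Z[23]=0
i=24: outside box; Z[24]=0

[25, 6, 5, 4, 3, 2, 1, 0, 2, 1, 0, 0, 3, 2, 1, 0, 2, 1, 0, 0, 3, 2, 1, 0, 0]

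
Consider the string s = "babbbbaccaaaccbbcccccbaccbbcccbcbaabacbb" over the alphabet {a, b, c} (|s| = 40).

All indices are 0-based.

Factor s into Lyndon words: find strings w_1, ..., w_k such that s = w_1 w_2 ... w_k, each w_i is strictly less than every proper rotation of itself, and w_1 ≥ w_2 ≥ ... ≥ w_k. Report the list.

["b", "abbbbacc", "aaaccbbcccccbaccbbcccbcbaabacbb"]

emit factor 1: 'b' (i=0, period=1)
emit factor 2: 'abbbbacc' (i=1, period=8)
emit factor 3: 'aaaccbbcccccbaccbbcccbcbaabacbb' (i=9, period=31)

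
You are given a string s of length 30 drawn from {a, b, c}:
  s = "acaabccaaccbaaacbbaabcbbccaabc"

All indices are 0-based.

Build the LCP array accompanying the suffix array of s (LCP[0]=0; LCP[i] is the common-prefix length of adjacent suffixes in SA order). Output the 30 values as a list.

[0, 2, 4, 4, 2, 3, 1, 3, 3, 1, 2, 2, 0, 3, 1, 2, 1, 2, 2, 5, 0, 1, 5, 3, 1, 2, 3, 1, 4, 2]

sorted suffixes:
  #0 SA[0]=12  'aaacbbaabcbbccaabc'
  #1 SA[1]=26  'aabc'
  #2 SA[2]=18  'aabcbbccaabc'
  #3 SA[3]=2  'aabccaaccbaaacbbaabcbbccaabc'
  #4 SA[4]=13  'aacbbaabcbbccaabc'
  #5 SA[5]=7  'aaccbaaacbbaabcbbccaabc'
  #6 SA[6]=27  'abc'
  #7 SA[7]=19  'abcbbccaabc'
  #8 SA[8]=3  'abccaaccbaaacbbaabcbbccaabc'
  #9 SA[9]=0  'acaabccaaccbaaacbbaabcbbccaabc'
  #10 SA[10]=14  'acbbaabcbbccaabc'
  #11 SA[11]=8  'accbaaacbbaabcbbccaabc'
  #12 SA[12]=11  'baaacbbaabcbbccaabc'
  #13 SA[13]=17  'baabcbbccaabc'
  #14 SA[14]=16  'bbaabcbbccaabc'
  #15 SA[15]=22  'bbccaabc'
  #16 SA[16]=28  'bc'
  #17 SA[17]=20  'bcbbccaabc'
  #18 SA[18]=23  'bccaabc'
  #19 SA[19]=4  'bccaaccbaaacbbaabcbbccaabc'
  #20 SA[20]=29  'c'
  #21 SA[21]=25  'caabc'
  #22 SA[22]=1  'caabccaaccbaaacbbaabcbbccaabc'
  #23 SA[23]=6  'caaccbaaacbbaabcbbccaabc'
  #24 SA[24]=10  'cbaaacbbaabcbbccaabc'
  #25 SA[25]=15  'cbbaabcbbccaabc'
  #26 SA[26]=21  'cbbccaabc'
  #27 SA[27]=24  'ccaabc'
  #28 SA[28]=5  'ccaaccbaaacbbaabcbbccaabc'
  #29 SA[29]=9  'ccbaaacbbaabcbbccaabc'

SA = [12, 26, 18, 2, 13, 7, 27, 19, 3, 0, 14, 8, 11, 17, 16, 22, 28, 20, 23, 4, 29, 25, 1, 6, 10, 15, 21, 24, 5, 9]
[i] adj suffixes → lcp
  [1] 12/26 → 2 ('aa')
  [2] 26/18 → 4 ('aabc')
  [3] 18/2 → 4 ('aabc')
  [4] 2/13 → 2 ('aa')
  [5] 13/7 → 3 ('aac')
  [6] 7/27 → 1 ('a')
  [7] 27/19 → 3 ('abc')
  [8] 19/3 → 3 ('abc')
  [9] 3/0 → 1 ('a')
  [10] 0/14 → 2 ('ac')
  [11] 14/8 → 2 ('ac')
  [12] 8/11 → 0 ('')
  [13] 11/17 → 3 ('baa')
  [14] 17/16 → 1 ('b')
  [15] 16/22 → 2 ('bb')
  [16] 22/28 → 1 ('b')
  [17] 28/20 → 2 ('bc')
  [18] 20/23 → 2 ('bc')
  [19] 23/4 → 5 ('bccaa')
  [20] 4/29 → 0 ('')
  [21] 29/25 → 1 ('c')
  [22] 25/1 → 5 ('caabc')
  [23] 1/6 → 3 ('caa')
  [24] 6/10 → 1 ('c')
  [25] 10/15 → 2 ('cb')
  [26] 15/21 → 3 ('cbb')
  [27] 21/24 → 1 ('c')
  [28] 24/5 → 4 ('ccaa')
  [29] 5/9 → 2 ('cc')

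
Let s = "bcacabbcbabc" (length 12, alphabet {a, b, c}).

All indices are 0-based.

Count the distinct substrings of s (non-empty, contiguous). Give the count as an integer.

rank | idx | suffix
   0 |   4 | abbcbabc
   1 |   9 | abc
   2 |   2 | acabbcbabc
   3 |   8 | babc
   4 |   5 | bbcbabc
   5 |  10 | bc
   6 |   0 | bcacabbcbabc
   7 |   6 | bcbabc
   8 |  11 | c
   9 |   3 | cabbcbabc
  10 |   1 | cacabbcbabc
  11 |   7 | cbabc

SA = [4, 9, 2, 8, 5, 10, 0, 6, 11, 3, 1, 7]
i: (SA[i-1],SA[i]) lcp shared
  1: (4,9) 2 'ab'
  2: (9,2) 1 'a'
  3: (2,8) 0 ''
  4: (8,5) 1 'b'
  5: (5,10) 1 'b'
  6: (10,0) 2 'bc'
  7: (0,6) 2 'bc'
  8: (6,11) 0 ''
  9: (11,3) 1 'c'
  10: (3,1) 2 'ca'
  11: (1,7) 1 'c'

n(n+1)/2 = 12·13/2 = 78
Σ LCP = 0 + 2 + 1 + 0 + 1 + 1 + 2 + 2 + 0 + 1 + 2 + 1 = 13
distinct = 78 − 13 = 65

65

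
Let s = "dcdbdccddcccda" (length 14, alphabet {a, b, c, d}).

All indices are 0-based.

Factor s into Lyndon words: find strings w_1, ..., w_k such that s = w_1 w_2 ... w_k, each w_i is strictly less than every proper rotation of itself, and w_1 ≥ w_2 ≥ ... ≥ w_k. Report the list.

["d", "cd", "bdccddcccd", "a"]

emit factor 1: 'd' (i=0, period=1)
emit factor 2: 'cd' (i=1, period=2)
emit factor 3: 'bdccddcccd' (i=3, period=10)
emit factor 4: 'a' (i=13, period=1)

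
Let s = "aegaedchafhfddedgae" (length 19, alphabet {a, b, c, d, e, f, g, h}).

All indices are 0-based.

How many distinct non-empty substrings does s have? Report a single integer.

173

rank→(start, suffix):
  0 → (17, 'ae')
  1 → (3, 'aedchafhfddedgae')
  2 → (0, 'aegaedchafhfddedgae')
  3 → (8, 'afhfddedgae')
  4 → (6, 'chafhfddedgae')
  5 → (5, 'dchafhfddedgae')
  6 → (12, 'ddedgae')
  7 → (13, 'dedgae')
  8 → (15, 'dgae')
  9 → (18, 'e')
  10 → (4, 'edchafhfddedgae')
  11 → (14, 'edgae')
  12 → (1, 'egaedchafhfddedgae')
  13 → (11, 'fddedgae')
  14 → (9, 'fhfddedgae')
  15 → (16, 'gae')
  16 → (2, 'gaedchafhfddedgae')
  17 → (7, 'hafhfddedgae')
  18 → (10, 'hfddedgae')

SA = [17, 3, 0, 8, 6, 5, 12, 13, 15, 18, 4, 14, 1, 11, 9, 16, 2, 7, 10]
i: (SA[i-1],SA[i]) lcp shared
  1: (17,3) 2 'ae'
  2: (3,0) 2 'ae'
  3: (0,8) 1 'a'
  4: (8,6) 0 ''
  5: (6,5) 0 ''
  6: (5,12) 1 'd'
  7: (12,13) 1 'd'
  8: (13,15) 1 'd'
  9: (15,18) 0 ''
  10: (18,4) 1 'e'
  11: (4,14) 2 'ed'
  12: (14,1) 1 'e'
  13: (1,11) 0 ''
  14: (11,9) 1 'f'
  15: (9,16) 0 ''
  16: (16,2) 3 'gae'
  17: (2,7) 0 ''
  18: (7,10) 1 'h'

n(n+1)/2 = 19·20/2 = 190
Σ LCP = 0 + 2 + 2 + 1 + 0 + 0 + 1 + 1 + 1 + 0 + 1 + 2 + 1 + 0 + 1 + 0 + 3 + 0 + 1 = 17
distinct = 190 − 17 = 173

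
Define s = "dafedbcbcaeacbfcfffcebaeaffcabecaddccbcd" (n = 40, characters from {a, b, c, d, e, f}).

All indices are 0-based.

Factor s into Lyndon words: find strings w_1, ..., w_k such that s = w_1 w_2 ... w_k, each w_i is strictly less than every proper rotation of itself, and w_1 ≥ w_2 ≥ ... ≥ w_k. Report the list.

emit factor 1: 'd' (i=0, period=1)
emit factor 2: 'afedbcbc' (i=1, period=8)
emit factor 3: 'ae' (i=9, period=2)
emit factor 4: 'acbfcfffcebaeaffc' (i=11, period=17)
emit factor 5: 'abecaddccbcd' (i=28, period=12)

["d", "afedbcbc", "ae", "acbfcfffcebaeaffc", "abecaddccbcd"]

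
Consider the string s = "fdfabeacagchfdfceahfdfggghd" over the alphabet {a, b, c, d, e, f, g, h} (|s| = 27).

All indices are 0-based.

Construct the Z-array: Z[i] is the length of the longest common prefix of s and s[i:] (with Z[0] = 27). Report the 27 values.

[27, 0, 1, 0, 0, 0, 0, 0, 0, 0, 0, 0, 3, 0, 1, 0, 0, 0, 0, 3, 0, 1, 0, 0, 0, 0, 0]

Z[0]=27
i=1: outside box; Z[1]=0
i=2: outside box; Z[2]=1 extend→box=[2,3)
i=3: outside box; Z[3]=0
i=4: outside box; Z[4]=0
i=5: outside box; Z[5]=0
i=6: outside box; Z[6]=0
i=7: outside box; Z[7]=0
i=8: outside box; Z[8]=0
i=9: outside box; Z[9]=0
i=10: outside box; Z[10]=0
i=11: outside box; Z[11]=0
i=12: outside box; Z[12]=3 extend→box=[12,15)
i=13: min(r-i=2, Z[1]=0)=0; Z[13]=0
i=14: min(r-i=1, Z[2]=1)=1; Z[14]=1
i=15: outside box; Z[15]=0
i=16: outside box; Z[16]=0
i=17: outside box; Z[17]=0
i=18: outside box; Z[18]=0
i=19: outside box; Z[19]=3 extend→box=[19,22)
i=20: min(r-i=2, Z[1]=0)=0; Z[20]=0
i=21: min(r-i=1, Z[2]=1)=1; Z[21]=1
i=22: outside box; Z[22]=0
i=23: outside box; Z[23]=0
i=24: outside box; Z[24]=0
i=25: outside box; Z[25]=0
i=26: outside box; Z[26]=0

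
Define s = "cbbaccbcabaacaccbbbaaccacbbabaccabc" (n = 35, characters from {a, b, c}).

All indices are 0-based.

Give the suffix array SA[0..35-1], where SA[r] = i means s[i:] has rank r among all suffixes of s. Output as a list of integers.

sorted suffixes:
  #0 SA[0]=10  'aacaccbbbaaccacbbabaccabc'
  #1 SA[1]=19  'aaccacbbabaccabc'
  #2 SA[2]=8  'abaacaccbbbaaccacbbabaccabc'
  #3 SA[3]=27  'abaccabc'
  #4 SA[4]=32  'abc'
  #5 SA[5]=11  'acaccbbbaaccacbbabaccabc'
  #6 SA[6]=23  'acbbabaccabc'
  #7 SA[7]=29  'accabc'
  #8 SA[8]=20  'accacbbabaccabc'
  #9 SA[9]=13  'accbbbaaccacbbabaccabc'
  #10 SA[10]=3  'accbcabaacaccbbbaaccacbbabaccabc'
  #11 SA[11]=9  'baacaccbbbaaccacbbabaccabc'
  #12 SA[12]=18  'baaccacbbabaccabc'
  #13 SA[13]=26  'babaccabc'
  #14 SA[14]=28  'baccabc'
  #15 SA[15]=2  'baccbcabaacaccbbbaaccacbbabaccabc'
  #16 SA[16]=17  'bbaaccacbbabaccabc'
  #17 SA[17]=25  'bbabaccabc'
  #18 SA[18]=1  'bbaccbcabaacaccbbbaaccacbbabaccabc'
  #19 SA[19]=16  'bbbaaccacbbabaccabc'
  #20 SA[20]=33  'bc'
  #21 SA[21]=6  'bcabaacaccbbbaaccacbbabaccabc'
  #22 SA[22]=34  'c'
  #23 SA[23]=7  'cabaacaccbbbaaccacbbabaccabc'
  #24 SA[24]=31  'cabc'
  #25 SA[25]=22  'cacbbabaccabc'
  #26 SA[26]=12  'caccbbbaaccacbbabaccabc'
  #27 SA[27]=24  'cbbabaccabc'
  #28 SA[28]=0  'cbbaccbcabaacaccbbbaaccacbbabaccabc'
  #29 SA[29]=15  'cbbbaaccacbbabaccabc'
  #30 SA[30]=5  'cbcabaacaccbbbaaccacbbabaccabc'
  #31 SA[31]=30  'ccabc'
  #32 SA[32]=21  'ccacbbabaccabc'
  #33 SA[33]=14  'ccbbbaaccacbbabaccabc'
  #34 SA[34]=4  'ccbcabaacaccbbbaaccacbbabaccabc'

[10, 19, 8, 27, 32, 11, 23, 29, 20, 13, 3, 9, 18, 26, 28, 2, 17, 25, 1, 16, 33, 6, 34, 7, 31, 22, 12, 24, 0, 15, 5, 30, 21, 14, 4]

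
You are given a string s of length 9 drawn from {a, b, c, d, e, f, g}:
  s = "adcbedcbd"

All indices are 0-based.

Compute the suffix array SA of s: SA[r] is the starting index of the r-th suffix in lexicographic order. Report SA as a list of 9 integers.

[0, 7, 3, 6, 2, 8, 5, 1, 4]

rank | idx | suffix
   0 |   0 | adcbedcbd
   1 |   7 | bd
   2 |   3 | bedcbd
   3 |   6 | cbd
   4 |   2 | cbedcbd
   5 |   8 | d
   6 |   5 | dcbd
   7 |   1 | dcbedcbd
   8 |   4 | edcbd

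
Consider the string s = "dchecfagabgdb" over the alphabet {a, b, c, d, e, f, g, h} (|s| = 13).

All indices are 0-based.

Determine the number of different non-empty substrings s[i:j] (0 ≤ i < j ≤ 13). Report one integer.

sorted suffixes:
  #0 SA[0]=8  'abgdb'
  #1 SA[1]=6  'agabgdb'
  #2 SA[2]=12  'b'
  #3 SA[3]=9  'bgdb'
  #4 SA[4]=4  'cfagabgdb'
  #5 SA[5]=1  'checfagabgdb'
  #6 SA[6]=11  'db'
  #7 SA[7]=0  'dchecfagabgdb'
  #8 SA[8]=3  'ecfagabgdb'
  #9 SA[9]=5  'fagabgdb'
  #10 SA[10]=7  'gabgdb'
  #11 SA[11]=10  'gdb'
  #12 SA[12]=2  'hecfagabgdb'

SA = [8, 6, 12, 9, 4, 1, 11, 0, 3, 5, 7, 10, 2]
rank  pair      lcp
   1  s[8:],s[6:]  1  'a'
   2  s[6:],s[12:]  0  ''
   3  s[12:],s[9:]  1  'b'
   4  s[9:],s[4:]  0  ''
   5  s[4:],s[1:]  1  'c'
   6  s[1:],s[11:]  0  ''
   7  s[11:],s[0:]  1  'd'
   8  s[0:],s[3:]  0  ''
   9  s[3:],s[5:]  0  ''
  10  s[5:],s[7:]  0  ''
  11  s[7:],s[10:]  1  'g'
  12  s[10:],s[2:]  0  ''

n(n+1)/2 = 13·14/2 = 91
Σ LCP = 0 + 1 + 0 + 1 + 0 + 1 + 0 + 1 + 0 + 0 + 0 + 1 + 0 = 5
distinct = 91 − 5 = 86

86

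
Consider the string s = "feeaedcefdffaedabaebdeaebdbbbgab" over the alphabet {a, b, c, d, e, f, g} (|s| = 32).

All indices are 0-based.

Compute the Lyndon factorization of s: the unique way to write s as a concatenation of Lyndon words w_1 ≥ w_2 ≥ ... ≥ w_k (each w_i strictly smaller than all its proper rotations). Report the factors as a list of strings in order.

emit factor 1: 'f' (i=0, period=1)
emit factor 2: 'e' (i=1, period=1)
emit factor 3: 'e' (i=2, period=1)
emit factor 4: 'aedcefdff' (i=3, period=9)
emit factor 5: 'aed' (i=12, period=3)
emit factor 6: 'abaebdeaebdbbbg' (i=15, period=15)
emit factor 7: 'ab' (i=30, period=2)

["f", "e", "e", "aedcefdff", "aed", "abaebdeaebdbbbg", "ab"]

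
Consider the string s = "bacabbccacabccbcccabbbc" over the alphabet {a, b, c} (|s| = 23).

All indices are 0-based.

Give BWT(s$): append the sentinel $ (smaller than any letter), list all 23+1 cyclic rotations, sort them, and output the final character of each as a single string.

rank  rotation                  last
    0  $bacabbccacabccbcccabbbc  c
    1  abbbc$bacabbccacabccbccc  c
    2  abbccacabccbcccabbbc$bac  c
    3  abccbcccabbbc$bacabbccac  c
    4  acabbccacabccbcccabbbc$b  b
    5  acabccbcccabbbc$bacabbcc  c
    6  bacabbccacabccbcccabbbc$  $
    7  bbbc$bacabbccacabccbccca  a
    8  bbc$bacabbccacabccbcccab  b
    9  bbccacabccbcccabbbc$baca  a
   10  bc$bacabbccacabccbcccabb  b
   11  bccacabccbcccabbbc$bacab  b
   12  bccbcccabbbc$bacabbccaca  a
   13  bcccabbbc$bacabbccacabcc  c
   14  c$bacabbccacabccbcccabbb  b
   15  cabbbc$bacabbccacabccbcc  c
   16  cabbccacabccbcccabbbc$ba  a
   17  cabccbcccabbbc$bacabbcca  a
   18  cacabccbcccabbbc$bacabbc  c
   19  cbcccabbbc$bacabbccacabc  c
   20  ccabbbc$bacabbccacabccbc  c
   21  ccacabccbcccabbbc$bacabb  b
   22  ccbcccabbbc$bacabbccacab  b
   23  cccabbbc$bacabbccacabccb  b

ccccbc$ababbacbcaacccbbb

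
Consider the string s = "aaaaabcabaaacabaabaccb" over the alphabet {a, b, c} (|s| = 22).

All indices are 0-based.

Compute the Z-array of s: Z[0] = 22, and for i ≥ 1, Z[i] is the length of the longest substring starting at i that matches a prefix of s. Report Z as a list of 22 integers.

[22, 4, 3, 2, 1, 0, 0, 1, 0, 3, 2, 1, 0, 1, 0, 2, 1, 0, 1, 0, 0, 0]

Z[0]=22
i=1: fresh scan; Z[1]=4 grow→box=[1,5)
i=2: min(r-i=3, Z[1]=4)=3; Z[2]=3
i=3: min(r-i=2, Z[2]=3)=2; Z[3]=2
i=4: min(r-i=1, Z[3]=2)=1; Z[4]=1
i=5: fresh scan; Z[5]=0
i=6: fresh scan; Z[6]=0
i=7: fresh scan; Z[7]=1 grow→box=[7,8)
i=8: fresh scan; Z[8]=0
i=9: fresh scan; Z[9]=3 grow→box=[9,12)
i=10: min(r-i=2, Z[1]=4)=2; Z[10]=2
i=11: min(r-i=1, Z[2]=3)=1; Z[11]=1
i=12: fresh scan; Z[12]=0
i=13: fresh scan; Z[13]=1 grow→box=[13,14)
i=14: fresh scan; Z[14]=0
i=15: fresh scan; Z[15]=2 grow→box=[15,17)
i=16: min(r-i=1, Z[1]=4)=1; Z[16]=1
i=17: fresh scan; Z[17]=0
i=18: fresh scan; Z[18]=1 grow→box=[18,19)
i=19: fresh scan; Z[19]=0
i=20: fresh scan; Z[20]=0
i=21: fresh scan; Z[21]=0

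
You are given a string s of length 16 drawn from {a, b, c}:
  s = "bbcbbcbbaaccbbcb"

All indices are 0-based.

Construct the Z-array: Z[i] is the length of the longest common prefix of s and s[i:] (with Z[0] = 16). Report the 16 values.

[16, 1, 0, 5, 1, 0, 2, 1, 0, 0, 0, 0, 4, 1, 0, 1]

Z[0]=16
i=1: fresh scan; Z[1]=1 extend→box=[1,2)
i=2: fresh scan; Z[2]=0
i=3: fresh scan; Z[3]=5 extend→box=[3,8)
i=4: min(r-i=4, Z[1]=1)=1; Z[4]=1
i=5: min(r-i=3, Z[2]=0)=0; Z[5]=0
i=6: min(r-i=2, Z[3]=5)=2; Z[6]=2
i=7: min(r-i=1, Z[4]=1)=1; Z[7]=1
i=8: fresh scan; Z[8]=0
i=9: fresh scan; Z[9]=0
i=10: fresh scan; Z[10]=0
i=11: fresh scan; Z[11]=0
i=12: fresh scan; Z[12]=4 extend→box=[12,16)
i=13: min(r-i=3, Z[1]=1)=1; Z[13]=1
i=14: min(r-i=2, Z[2]=0)=0; Z[14]=0
i=15: min(r-i=1, Z[3]=5)=1; Z[15]=1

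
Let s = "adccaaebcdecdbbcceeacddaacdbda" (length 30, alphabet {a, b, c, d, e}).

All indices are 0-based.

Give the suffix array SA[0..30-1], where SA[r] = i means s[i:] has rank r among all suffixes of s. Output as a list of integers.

rank→(start, suffix):
  0 → (29, 'a')
  1 → (23, 'aacdbda')
  2 → (4, 'aaebcdecdbbcceeacddaacdbda')
  3 → (24, 'acdbda')
  4 → (19, 'acddaacdbda')
  5 → (0, 'adccaaebcdecdbbcceeacddaacdbda')
  6 → (5, 'aebcdecdbbcceeacddaacdbda')
  7 → (13, 'bbcceeacddaacdbda')
  8 → (14, 'bcceeacddaacdbda')
  9 → (7, 'bcdecdbbcceeacddaacdbda')
  10 → (27, 'bda')
  11 → (3, 'caaebcdecdbbcceeacddaacdbda')
  12 → (2, 'ccaaebcdecdbbcceeacddaacdbda')
  13 → (15, 'cceeacddaacdbda')
  14 → (11, 'cdbbcceeacddaacdbda')
  15 → (25, 'cdbda')
  16 → (20, 'cddaacdbda')
  17 → (8, 'cdecdbbcceeacddaacdbda')
  18 → (16, 'ceeacddaacdbda')
  19 → (28, 'da')
  20 → (22, 'daacdbda')
  21 → (12, 'dbbcceeacddaacdbda')
  22 → (26, 'dbda')
  23 → (1, 'dccaaebcdecdbbcceeacddaacdbda')
  24 → (21, 'ddaacdbda')
  25 → (9, 'decdbbcceeacddaacdbda')
  26 → (18, 'eacddaacdbda')
  27 → (6, 'ebcdecdbbcceeacddaacdbda')
  28 → (10, 'ecdbbcceeacddaacdbda')
  29 → (17, 'eeacddaacdbda')

[29, 23, 4, 24, 19, 0, 5, 13, 14, 7, 27, 3, 2, 15, 11, 25, 20, 8, 16, 28, 22, 12, 26, 1, 21, 9, 18, 6, 10, 17]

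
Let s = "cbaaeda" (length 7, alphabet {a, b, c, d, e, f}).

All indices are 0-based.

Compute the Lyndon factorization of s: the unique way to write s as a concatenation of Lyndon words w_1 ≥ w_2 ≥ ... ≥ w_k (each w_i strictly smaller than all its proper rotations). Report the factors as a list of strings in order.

["c", "b", "aaed", "a"]

emit factor 1: 'c' (i=0, period=1)
emit factor 2: 'b' (i=1, period=1)
emit factor 3: 'aaed' (i=2, period=4)
emit factor 4: 'a' (i=6, period=1)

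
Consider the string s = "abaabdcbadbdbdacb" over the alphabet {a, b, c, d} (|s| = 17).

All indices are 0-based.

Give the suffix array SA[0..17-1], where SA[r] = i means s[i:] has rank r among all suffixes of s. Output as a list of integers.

[2, 0, 3, 14, 8, 16, 1, 7, 12, 10, 4, 15, 6, 13, 11, 9, 5]

rank→(start, suffix):
  0 → (2, 'aabdcbadbdbdacb')
  1 → (0, 'abaabdcbadbdbdacb')
  2 → (3, 'abdcbadbdbdacb')
  3 → (14, 'acb')
  4 → (8, 'adbdbdacb')
  5 → (16, 'b')
  6 → (1, 'baabdcbadbdbdacb')
  7 → (7, 'badbdbdacb')
  8 → (12, 'bdacb')
  9 → (10, 'bdbdacb')
  10 → (4, 'bdcbadbdbdacb')
  11 → (15, 'cb')
  12 → (6, 'cbadbdbdacb')
  13 → (13, 'dacb')
  14 → (11, 'dbdacb')
  15 → (9, 'dbdbdacb')
  16 → (5, 'dcbadbdbdacb')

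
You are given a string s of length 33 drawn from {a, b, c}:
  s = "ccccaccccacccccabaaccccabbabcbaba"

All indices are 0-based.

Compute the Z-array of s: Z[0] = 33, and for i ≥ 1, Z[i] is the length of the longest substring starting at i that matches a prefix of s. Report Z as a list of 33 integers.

Z[0]=33
i=1: i≥r, start 0; Z[1]=3 scan→box=[1,4)
i=2: min(r-i=2, Z[1]=3)=2; Z[2]=2
i=3: min(r-i=1, Z[2]=2)=1; Z[3]=1
i=4: i≥r, start 0; Z[4]=0
i=5: i≥r, start 0; Z[5]=9 scan→box=[5,14)
i=6: min(r-i=8, Z[1]=3)=3; Z[6]=3
i=7: min(r-i=7, Z[2]=2)=2; Z[7]=2
i=8: min(r-i=6, Z[3]=1)=1; Z[8]=1
i=9: min(r-i=5, Z[4]=0)=0; Z[9]=0
i=10: min(r-i=4, Z[5]=9)=4; Z[10]=4
i=11: min(r-i=3, Z[6]=3)=3; Z[11]=5 scan→box=[11,16)
i=12: min(r-i=4, Z[1]=3)=3; Z[12]=3
i=13: min(r-i=3, Z[2]=2)=2; Z[13]=2
i=14: min(r-i=2, Z[3]=1)=1; Z[14]=1
i=15: min(r-i=1, Z[4]=0)=0; Z[15]=0
i=16: i≥r, start 0; Z[16]=0
i=17: i≥r, start 0; Z[17]=0
i=18: i≥r, start 0; Z[18]=0
i=19: i≥r, start 0; Z[19]=5 scan→box=[19,24)
i=20: min(r-i=4, Z[1]=3)=3; Z[20]=3
i=21: min(r-i=3, Z[2]=2)=2; Z[21]=2
i=22: min(r-i=2, Z[3]=1)=1; Z[22]=1
i=23: min(r-i=1, Z[4]=0)=0; Z[23]=0
i=24: i≥r, start 0; Z[24]=0
i=25: i≥r, start 0; Z[25]=0
i=26: i≥r, start 0; Z[26]=0
i=27: i≥r, start 0; Z[27]=0
i=28: i≥r, start 0; Z[28]=1 scan→box=[28,29)
i=29: i≥r, start 0; Z[29]=0
i=30: i≥r, start 0; Z[30]=0
i=31: i≥r, start 0; Z[31]=0
i=32: i≥r, start 0; Z[32]=0

[33, 3, 2, 1, 0, 9, 3, 2, 1, 0, 4, 5, 3, 2, 1, 0, 0, 0, 0, 5, 3, 2, 1, 0, 0, 0, 0, 0, 1, 0, 0, 0, 0]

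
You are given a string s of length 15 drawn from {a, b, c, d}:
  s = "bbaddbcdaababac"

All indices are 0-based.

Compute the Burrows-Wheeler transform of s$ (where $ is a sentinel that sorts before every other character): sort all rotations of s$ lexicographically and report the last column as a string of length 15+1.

rank  rotation          last
    0  $bbaddbcdaababac  c
    1  aababac$bbaddbcd  d
    2  ababac$bbaddbcda  a
    3  abac$bbaddbcdaab  b
    4  ac$bbaddbcdaabab  b
    5  addbcdaababac$bb  b
    6  babac$bbaddbcdaa  a
    7  bac$bbaddbcdaaba  a
    8  baddbcdaababac$b  b
    9  bbaddbcdaababac$  $
   10  bcdaababac$bbadd  d
   11  c$bbaddbcdaababa  a
   12  cdaababac$bbaddb  b
   13  daababac$bbaddbc  c
   14  dbcdaababac$bbad  d
   15  ddbcdaababac$bba  a

cdabbbaab$dabcda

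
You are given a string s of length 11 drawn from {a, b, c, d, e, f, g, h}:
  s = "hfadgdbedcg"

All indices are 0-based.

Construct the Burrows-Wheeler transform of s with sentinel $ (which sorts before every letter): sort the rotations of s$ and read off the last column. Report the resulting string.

gfddgeabhcd$

rank  rotation      last
    0  $hfadgdbedcg  g
    1  adgdbedcg$hf  f
    2  bedcg$hfadgd  d
    3  cg$hfadgdbed  d
    4  dbedcg$hfadg  g
    5  dcg$hfadgdbe  e
    6  dgdbedcg$hfa  a
    7  edcg$hfadgdb  b
    8  fadgdbedcg$h  h
    9  g$hfadgdbedc  c
   10  gdbedcg$hfad  d
   11  hfadgdbedcg$  $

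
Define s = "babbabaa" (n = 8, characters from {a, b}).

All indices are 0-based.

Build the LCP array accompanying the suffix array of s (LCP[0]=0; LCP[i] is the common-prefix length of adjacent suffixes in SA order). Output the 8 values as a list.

[0, 1, 1, 2, 0, 2, 3, 1]

rank | idx | suffix
   0 |   7 | a
   1 |   6 | aa
   2 |   4 | abaa
   3 |   1 | abbabaa
   4 |   5 | baa
   5 |   3 | babaa
   6 |   0 | babbabaa
   7 |   2 | bbabaa

SA = [7, 6, 4, 1, 5, 3, 0, 2]
i: (SA[i-1],SA[i]) lcp shared
  1: (7,6) 1 'a'
  2: (6,4) 1 'a'
  3: (4,1) 2 'ab'
  4: (1,5) 0 ''
  5: (5,3) 2 'ba'
  6: (3,0) 3 'bab'
  7: (0,2) 1 'b'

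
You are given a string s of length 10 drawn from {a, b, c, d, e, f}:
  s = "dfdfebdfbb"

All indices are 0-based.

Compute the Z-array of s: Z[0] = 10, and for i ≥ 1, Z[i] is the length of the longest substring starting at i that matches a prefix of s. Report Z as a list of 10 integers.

Z[0]=10
i=1: fresh scan; Z[1]=0
i=2: fresh scan; Z[2]=2 extend→box=[2,4)
i=3: min(r-i=1, Z[1]=0)=0; Z[3]=0
i=4: fresh scan; Z[4]=0
i=5: fresh scan; Z[5]=0
i=6: fresh scan; Z[6]=2 extend→box=[6,8)
i=7: min(r-i=1, Z[1]=0)=0; Z[7]=0
i=8: fresh scan; Z[8]=0
i=9: fresh scan; Z[9]=0

[10, 0, 2, 0, 0, 0, 2, 0, 0, 0]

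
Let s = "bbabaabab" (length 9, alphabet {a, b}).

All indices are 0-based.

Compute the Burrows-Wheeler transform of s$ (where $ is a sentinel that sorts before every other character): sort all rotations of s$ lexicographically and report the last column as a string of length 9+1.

bbbbaaaab$

rank  rotation    last
    0  $bbabaabab  b
    1  aabab$bbab  b
    2  ab$bbabaab  b
    3  abaabab$bb  b
    4  abab$bbaba  a
    5  b$bbabaaba  a
    6  baabab$bba  a
    7  bab$bbabaa  a
    8  babaabab$b  b
    9  bbabaabab$  $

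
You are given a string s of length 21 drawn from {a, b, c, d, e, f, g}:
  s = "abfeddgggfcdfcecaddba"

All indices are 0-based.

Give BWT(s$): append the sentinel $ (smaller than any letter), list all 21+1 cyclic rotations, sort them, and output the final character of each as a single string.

rank  rotation                last
    0  $abfeddgggfcdfcecaddba  a
    1  a$abfeddgggfcdfcecaddb  b
    2  abfeddgggfcdfcecaddba$  $
    3  addba$abfeddgggfcdfcec  c
    4  ba$abfeddgggfcdfcecadd  d
    5  bfeddgggfcdfcecaddba$a  a
    6  caddba$abfeddgggfcdfce  e
    7  cdfcecaddba$abfeddgggf  f
    8  cecaddba$abfeddgggfcdf  f
    9  dba$abfeddgggfcdfcecad  d
   10  ddba$abfeddgggfcdfceca  a
   11  ddgggfcdfcecaddba$abfe  e
   12  dfcecaddba$abfeddgggfc  c
   13  dgggfcdfcecaddba$abfed  d
   14  ecaddba$abfeddgggfcdfc  c
   15  eddgggfcdfcecaddba$abf  f
   16  fcdfcecaddba$abfeddggg  g
   17  fcecaddba$abfeddgggfcd  d
   18  feddgggfcdfcecaddba$ab  b
   19  gfcdfcecaddba$abfeddgg  g
   20  ggfcdfcecaddba$abfeddg  g
   21  gggfcdfcecaddba$abfedd  d

ab$cdaeffdaecdcfgdbggd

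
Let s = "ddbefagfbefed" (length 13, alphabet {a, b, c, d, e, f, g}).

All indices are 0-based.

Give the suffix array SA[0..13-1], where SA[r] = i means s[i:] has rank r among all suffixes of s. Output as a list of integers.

sorted suffixes:
  #0 SA[0]=5  'agfbefed'
  #1 SA[1]=2  'befagfbefed'
  #2 SA[2]=8  'befed'
  #3 SA[3]=12  'd'
  #4 SA[4]=1  'dbefagfbefed'
  #5 SA[5]=0  'ddbefagfbefed'
  #6 SA[6]=11  'ed'
  #7 SA[7]=3  'efagfbefed'
  #8 SA[8]=9  'efed'
  #9 SA[9]=4  'fagfbefed'
  #10 SA[10]=7  'fbefed'
  #11 SA[11]=10  'fed'
  #12 SA[12]=6  'gfbefed'

[5, 2, 8, 12, 1, 0, 11, 3, 9, 4, 7, 10, 6]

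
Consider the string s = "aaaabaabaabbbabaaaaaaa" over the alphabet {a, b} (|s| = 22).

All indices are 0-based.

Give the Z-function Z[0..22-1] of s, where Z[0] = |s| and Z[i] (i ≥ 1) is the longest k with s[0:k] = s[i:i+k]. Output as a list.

[22, 3, 2, 1, 0, 2, 1, 0, 2, 1, 0, 0, 0, 1, 0, 4, 4, 4, 4, 3, 2, 1]

Z[0]=22
i=1: outside box; Z[1]=3 grow→box=[1,4)
i=2: min(r-i=2, Z[1]=3)=2; Z[2]=2
i=3: min(r-i=1, Z[2]=2)=1; Z[3]=1
i=4: outside box; Z[4]=0
i=5: outside box; Z[5]=2 grow→box=[5,7)
i=6: min(r-i=1, Z[1]=3)=1; Z[6]=1
i=7: outside box; Z[7]=0
i=8: outside box; Z[8]=2 grow→box=[8,10)
i=9: min(r-i=1, Z[1]=3)=1; Z[9]=1
i=10: outside box; Z[10]=0
i=11: outside box; Z[11]=0
i=12: outside box; Z[12]=0
i=13: outside box; Z[13]=1 grow→box=[13,14)
i=14: outside box; Z[14]=0
i=15: outside box; Z[15]=4 grow→box=[15,19)
i=16: min(r-i=3, Z[1]=3)=3; Z[16]=4 grow→box=[16,20)
i=17: min(r-i=3, Z[1]=3)=3; Z[17]=4 grow→box=[17,21)
i=18: min(r-i=3, Z[1]=3)=3; Z[18]=4 grow→box=[18,22)
i=19: min(r-i=3, Z[1]=3)=3; Z[19]=3
i=20: min(r-i=2, Z[2]=2)=2; Z[20]=2
i=21: min(r-i=1, Z[3]=1)=1; Z[21]=1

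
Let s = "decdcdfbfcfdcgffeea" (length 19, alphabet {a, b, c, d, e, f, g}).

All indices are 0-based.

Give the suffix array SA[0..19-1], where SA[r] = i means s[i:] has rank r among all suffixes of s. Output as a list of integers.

rank→(start, suffix):
  0 → (18, 'a')
  1 → (7, 'bfcfdcgffeea')
  2 → (2, 'cdcdfbfcfdcgffeea')
  3 → (4, 'cdfbfcfdcgffeea')
  4 → (9, 'cfdcgffeea')
  5 → (12, 'cgffeea')
  6 → (3, 'dcdfbfcfdcgffeea')
  7 → (11, 'dcgffeea')
  8 → (0, 'decdcdfbfcfdcgffeea')
  9 → (5, 'dfbfcfdcgffeea')
  10 → (17, 'ea')
  11 → (1, 'ecdcdfbfcfdcgffeea')
  12 → (16, 'eea')
  13 → (6, 'fbfcfdcgffeea')
  14 → (8, 'fcfdcgffeea')
  15 → (10, 'fdcgffeea')
  16 → (15, 'feea')
  17 → (14, 'ffeea')
  18 → (13, 'gffeea')

[18, 7, 2, 4, 9, 12, 3, 11, 0, 5, 17, 1, 16, 6, 8, 10, 15, 14, 13]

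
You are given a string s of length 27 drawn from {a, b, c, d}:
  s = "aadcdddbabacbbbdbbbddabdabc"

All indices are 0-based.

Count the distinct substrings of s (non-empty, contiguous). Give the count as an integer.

rank→(start, suffix):
  0 → (0, 'aadcdddbabacbbbdbbbddabdabc')
  1 → (8, 'abacbbbdbbbddabdabc')
  2 → (24, 'abc')
  3 → (21, 'abdabc')
  4 → (10, 'acbbbdbbbddabdabc')
  5 → (1, 'adcdddbabacbbbdbbbddabdabc')
  6 → (7, 'babacbbbdbbbddabdabc')
  7 → (9, 'bacbbbdbbbddabdabc')
  8 → (12, 'bbbdbbbddabdabc')
  9 → (16, 'bbbddabdabc')
  10 → (13, 'bbdbbbddabdabc')
  11 → (17, 'bbddabdabc')
  12 → (25, 'bc')
  13 → (22, 'bdabc')
  14 → (14, 'bdbbbddabdabc')
  15 → (18, 'bddabdabc')
  16 → (26, 'c')
  17 → (11, 'cbbbdbbbddabdabc')
  18 → (3, 'cdddbabacbbbdbbbddabdabc')
  19 → (23, 'dabc')
  20 → (20, 'dabdabc')
  21 → (6, 'dbabacbbbdbbbddabdabc')
  22 → (15, 'dbbbddabdabc')
  23 → (2, 'dcdddbabacbbbdbbbddabdabc')
  24 → (19, 'ddabdabc')
  25 → (5, 'ddbabacbbbdbbbddabdabc')
  26 → (4, 'dddbabacbbbdbbbddabdabc')

SA = [0, 8, 24, 21, 10, 1, 7, 9, 12, 16, 13, 17, 25, 22, 14, 18, 26, 11, 3, 23, 20, 6, 15, 2, 19, 5, 4]
[i] adj suffixes → lcp
  [1] 0/8 → 1 ('a')
  [2] 8/24 → 2 ('ab')
  [3] 24/21 → 2 ('ab')
  [4] 21/10 → 1 ('a')
  [5] 10/1 → 1 ('a')
  [6] 1/7 → 0 ('')
  [7] 7/9 → 2 ('ba')
  [8] 9/12 → 1 ('b')
  [9] 12/16 → 4 ('bbbd')
  [10] 16/13 → 2 ('bb')
  [11] 13/17 → 3 ('bbd')
  [12] 17/25 → 1 ('b')
  [13] 25/22 → 1 ('b')
  [14] 22/14 → 2 ('bd')
  [15] 14/18 → 2 ('bd')
  [16] 18/26 → 0 ('')
  [17] 26/11 → 1 ('c')
  [18] 11/3 → 1 ('c')
  [19] 3/23 → 0 ('')
  [20] 23/20 → 3 ('dab')
  [21] 20/6 → 1 ('d')
  [22] 6/15 → 2 ('db')
  [23] 15/2 → 1 ('d')
  [24] 2/19 → 1 ('d')
  [25] 19/5 → 2 ('dd')
  [26] 5/4 → 2 ('dd')

n(n+1)/2 = 27·28/2 = 378
Σ LCP = 0 + 1 + 2 + 2 + 1 + 1 + 0 + 2 + 1 + 4 + 2 + 3 + 1 + 1 + 2 + 2 + 0 + 1 + 1 + 0 + 3 + 1 + 2 + 1 + 1 + 2 + 2 = 39
distinct = 378 − 39 = 339

339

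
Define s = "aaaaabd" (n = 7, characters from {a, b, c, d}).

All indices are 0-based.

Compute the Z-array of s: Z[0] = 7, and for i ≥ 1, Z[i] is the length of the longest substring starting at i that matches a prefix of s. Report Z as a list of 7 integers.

[7, 4, 3, 2, 1, 0, 0]

Z[0]=7
i=1: i≥r, start 0; Z[1]=4 grow→box=[1,5)
i=2: min(r-i=3, Z[1]=4)=3; Z[2]=3
i=3: min(r-i=2, Z[2]=3)=2; Z[3]=2
i=4: min(r-i=1, Z[3]=2)=1; Z[4]=1
i=5: i≥r, start 0; Z[5]=0
i=6: i≥r, start 0; Z[6]=0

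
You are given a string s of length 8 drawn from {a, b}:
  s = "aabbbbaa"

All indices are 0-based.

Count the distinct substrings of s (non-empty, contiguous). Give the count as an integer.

rank | idx | suffix
   0 |   7 | a
   1 |   6 | aa
   2 |   0 | aabbbbaa
   3 |   1 | abbbbaa
   4 |   5 | baa
   5 |   4 | bbaa
   6 |   3 | bbbaa
   7 |   2 | bbbbaa

SA = [7, 6, 0, 1, 5, 4, 3, 2]
rank  pair      lcp
   1  s[7:],s[6:]  1  'a'
   2  s[6:],s[0:]  2  'aa'
   3  s[0:],s[1:]  1  'a'
   4  s[1:],s[5:]  0  ''
   5  s[5:],s[4:]  1  'b'
   6  s[4:],s[3:]  2  'bb'
   7  s[3:],s[2:]  3  'bbb'

n(n+1)/2 = 8·9/2 = 36
Σ LCP = 0 + 1 + 2 + 1 + 0 + 1 + 2 + 3 = 10
distinct = 36 − 10 = 26

26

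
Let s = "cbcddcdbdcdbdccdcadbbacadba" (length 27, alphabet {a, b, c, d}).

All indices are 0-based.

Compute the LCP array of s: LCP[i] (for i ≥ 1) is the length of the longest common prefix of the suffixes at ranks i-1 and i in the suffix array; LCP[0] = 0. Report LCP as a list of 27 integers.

[0, 1, 1, 3, 0, 2, 1, 1, 1, 3, 0, 4, 1, 1, 1, 5, 2, 2, 0, 2, 2, 4, 1, 2, 2, 6, 1]

sorted suffixes:
  #0 SA[0]=26  'a'
  #1 SA[1]=21  'acadba'
  #2 SA[2]=23  'adba'
  #3 SA[3]=17  'adbbacadba'
  #4 SA[4]=25  'ba'
  #5 SA[5]=20  'bacadba'
  #6 SA[6]=19  'bbacadba'
  #7 SA[7]=1  'bcddcdbdcdbdccdcadbbacadba'
  #8 SA[8]=11  'bdccdcadbbacadba'
  #9 SA[9]=7  'bdcdbdccdcadbbacadba'
  #10 SA[10]=22  'cadba'
  #11 SA[11]=16  'cadbbacadba'
  #12 SA[12]=0  'cbcddcdbdcdbdccdcadbbacadba'
  #13 SA[13]=13  'ccdcadbbacadba'
  #14 SA[14]=9  'cdbdccdcadbbacadba'
  #15 SA[15]=5  'cdbdcdbdccdcadbbacadba'
  #16 SA[16]=14  'cdcadbbacadba'
  #17 SA[17]=2  'cddcdbdcdbdccdcadbbacadba'
  #18 SA[18]=24  'dba'
  #19 SA[19]=18  'dbbacadba'
  #20 SA[20]=10  'dbdccdcadbbacadba'
  #21 SA[21]=6  'dbdcdbdccdcadbbacadba'
  #22 SA[22]=15  'dcadbbacadba'
  #23 SA[23]=12  'dccdcadbbacadba'
  #24 SA[24]=8  'dcdbdccdcadbbacadba'
  #25 SA[25]=4  'dcdbdcdbdccdcadbbacadba'
  #26 SA[26]=3  'ddcdbdcdbdccdcadbbacadba'

SA = [26, 21, 23, 17, 25, 20, 19, 1, 11, 7, 22, 16, 0, 13, 9, 5, 14, 2, 24, 18, 10, 6, 15, 12, 8, 4, 3]
[i] adj suffixes → lcp
  [1] 26/21 → 1 ('a')
  [2] 21/23 → 1 ('a')
  [3] 23/17 → 3 ('adb')
  [4] 17/25 → 0 ('')
  [5] 25/20 → 2 ('ba')
  [6] 20/19 → 1 ('b')
  [7] 19/1 → 1 ('b')
  [8] 1/11 → 1 ('b')
  [9] 11/7 → 3 ('bdc')
  [10] 7/22 → 0 ('')
  [11] 22/16 → 4 ('cadb')
  [12] 16/0 → 1 ('c')
  [13] 0/13 → 1 ('c')
  [14] 13/9 → 1 ('c')
  [15] 9/5 → 5 ('cdbdc')
  [16] 5/14 → 2 ('cd')
  [17] 14/2 → 2 ('cd')
  [18] 2/24 → 0 ('')
  [19] 24/18 → 2 ('db')
  [20] 18/10 → 2 ('db')
  [21] 10/6 → 4 ('dbdc')
  [22] 6/15 → 1 ('d')
  [23] 15/12 → 2 ('dc')
  [24] 12/8 → 2 ('dc')
  [25] 8/4 → 6 ('dcdbdc')
  [26] 4/3 → 1 ('d')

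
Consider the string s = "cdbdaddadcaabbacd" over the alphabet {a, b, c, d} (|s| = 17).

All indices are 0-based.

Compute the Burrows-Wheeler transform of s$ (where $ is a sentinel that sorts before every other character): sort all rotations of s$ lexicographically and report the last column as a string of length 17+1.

rank  rotation            last
    0  $cdbdaddadcaabbacd  d
    1  aabbacd$cdbdaddadc  c
    2  abbacd$cdbdaddadca  a
    3  acd$cdbdaddadcaabb  b
    4  adcaabbacd$cdbdadd  d
    5  addadcaabbacd$cdbd  d
    6  bacd$cdbdaddadcaab  b
    7  bbacd$cdbdaddadcaa  a
    8  bdaddadcaabbacd$cd  d
    9  caabbacd$cdbdaddad  d
   10  cd$cdbdaddadcaabba  a
   11  cdbdaddadcaabbacd$  $
   12  d$cdbdaddadcaabbac  c
   13  dadcaabbacd$cdbdad  d
   14  daddadcaabbacd$cdb  b
   15  dbdaddadcaabbacd$c  c
   16  dcaabbacd$cdbdadda  a
   17  ddadcaabbacd$cdbda  a

dcabddbadda$cdbcaa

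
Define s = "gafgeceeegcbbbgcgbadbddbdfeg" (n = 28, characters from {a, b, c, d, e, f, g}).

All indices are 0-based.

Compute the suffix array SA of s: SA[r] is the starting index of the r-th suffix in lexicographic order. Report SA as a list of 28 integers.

rank | idx | suffix
   0 |  18 | adbddbdfeg
   1 |   1 | afgeceeegcbbbgcgbadbddbdfeg
   2 |  17 | badbddbdfeg
   3 |  11 | bbbgcgbadbddbdfeg
   4 |  12 | bbgcgbadbddbdfeg
   5 |  20 | bddbdfeg
   6 |  23 | bdfeg
   7 |  13 | bgcgbadbddbdfeg
   8 |  10 | cbbbgcgbadbddbdfeg
   9 |   5 | ceeegcbbbgcgbadbddbdfeg
  10 |  15 | cgbadbddbdfeg
  11 |  19 | dbddbdfeg
  12 |  22 | dbdfeg
  13 |  21 | ddbdfeg
  14 |  24 | dfeg
  15 |   4 | eceeegcbbbgcgbadbddbdfeg
  16 |   6 | eeegcbbbgcgbadbddbdfeg
  17 |   7 | eegcbbbgcgbadbddbdfeg
  18 |  26 | eg
  19 |   8 | egcbbbgcgbadbddbdfeg
  20 |  25 | feg
  21 |   2 | fgeceeegcbbbgcgbadbddbdfeg
  22 |  27 | g
  23 |   0 | gafgeceeegcbbbgcgbadbddbdfeg
  24 |  16 | gbadbddbdfeg
  25 |   9 | gcbbbgcgbadbddbdfeg
  26 |  14 | gcgbadbddbdfeg
  27 |   3 | geceeegcbbbgcgbadbddbdfeg

[18, 1, 17, 11, 12, 20, 23, 13, 10, 5, 15, 19, 22, 21, 24, 4, 6, 7, 26, 8, 25, 2, 27, 0, 16, 9, 14, 3]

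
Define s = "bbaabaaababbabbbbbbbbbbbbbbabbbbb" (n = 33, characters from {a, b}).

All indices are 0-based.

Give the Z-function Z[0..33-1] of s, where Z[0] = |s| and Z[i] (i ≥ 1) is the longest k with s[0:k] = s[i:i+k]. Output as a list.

[33, 1, 0, 0, 1, 0, 0, 0, 1, 0, 3, 1, 0, 2, 2, 2, 2, 2, 2, 2, 2, 2, 2, 2, 2, 3, 1, 0, 2, 2, 2, 2, 1]

Z[0]=33
i=1: fresh scan; Z[1]=1 extend→box=[1,2)
i=2: fresh scan; Z[2]=0
i=3: fresh scan; Z[3]=0
i=4: fresh scan; Z[4]=1 extend→box=[4,5)
i=5: fresh scan; Z[5]=0
i=6: fresh scan; Z[6]=0
i=7: fresh scan; Z[7]=0
i=8: fresh scan; Z[8]=1 extend→box=[8,9)
i=9: fresh scan; Z[9]=0
i=10: fresh scan; Z[10]=3 extend→box=[10,13)
i=11: min(r-i=2, Z[1]=1)=1; Z[11]=1
i=12: min(r-i=1, Z[2]=0)=0; Z[12]=0
i=13: fresh scan; Z[13]=2 extend→box=[13,15)
i=14: min(r-i=1, Z[1]=1)=1; Z[14]=2 extend→box=[14,16)
i=15: min(r-i=1, Z[1]=1)=1; Z[15]=2 extend→box=[15,17)
i=16: min(r-i=1, Z[1]=1)=1; Z[16]=2 extend→box=[16,18)
i=17: min(r-i=1, Z[1]=1)=1; Z[17]=2 extend→box=[17,19)
i=18: min(r-i=1, Z[1]=1)=1; Z[18]=2 extend→box=[18,20)
i=19: min(r-i=1, Z[1]=1)=1; Z[19]=2 extend→box=[19,21)
i=20: min(r-i=1, Z[1]=1)=1; Z[20]=2 extend→box=[20,22)
i=21: min(r-i=1, Z[1]=1)=1; Z[21]=2 extend→box=[21,23)
i=22: min(r-i=1, Z[1]=1)=1; Z[22]=2 extend→box=[22,24)
i=23: min(r-i=1, Z[1]=1)=1; Z[23]=2 extend→box=[23,25)
i=24: min(r-i=1, Z[1]=1)=1; Z[24]=2 extend→box=[24,26)
i=25: min(r-i=1, Z[1]=1)=1; Z[25]=3 extend→box=[25,28)
i=26: min(r-i=2, Z[1]=1)=1; Z[26]=1
i=27: min(r-i=1, Z[2]=0)=0; Z[27]=0
i=28: fresh scan; Z[28]=2 extend→box=[28,30)
i=29: min(r-i=1, Z[1]=1)=1; Z[29]=2 extend→box=[29,31)
i=30: min(r-i=1, Z[1]=1)=1; Z[30]=2 extend→box=[30,32)
i=31: min(r-i=1, Z[1]=1)=1; Z[31]=2 extend→box=[31,33)
i=32: min(r-i=1, Z[1]=1)=1; Z[32]=1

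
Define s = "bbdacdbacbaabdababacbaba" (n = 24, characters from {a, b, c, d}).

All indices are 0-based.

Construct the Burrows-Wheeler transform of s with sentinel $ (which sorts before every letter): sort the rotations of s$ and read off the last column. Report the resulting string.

rank  rotation                   last
    0  $bbdacdbacbaabdababacbaba  a
    1  a$bbdacdbacbaabdababacbab  b
    2  aabdababacbaba$bbdacdbacb  b
    3  aba$bbdacdbacbaabdababacb  b
    4  ababacbaba$bbdacdbacbaabd  d
    5  abacbaba$bbdacdbacbaabdab  b
    6  abdababacbaba$bbdacdbacba  a
    7  acbaabdababacbaba$bbdacdb  b
    8  acbaba$bbdacdbacbaabdabab  b
    9  acdbacbaabdababacbaba$bbd  d
   10  ba$bbdacdbacbaabdababacba  a
   11  baabdababacbaba$bbdacdbac  c
   12  baba$bbdacdbacbaabdababac  c
   13  babacbaba$bbdacdbacbaabda  a
   14  bacbaabdababacbaba$bbdacd  d
   15  bacbaba$bbdacdbacbaabdaba  a
   16  bbdacdbacbaabdababacbaba$  $
   17  bdababacbaba$bbdacdbacbaa  a
   18  bdacdbacbaabdababacbaba$b  b
   19  cbaabdababacbaba$bbdacdba  a
   20  cbaba$bbdacdbacbaabdababa  a
   21  cdbacbaabdababacbaba$bbda  a
   22  dababacbaba$bbdacdbacbaab  b
   23  dacdbacbaabdababacbaba$bb  b
   24  dbacbaabdababacbaba$bbdac  c

abbbdbabbdaccada$abaaabbc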